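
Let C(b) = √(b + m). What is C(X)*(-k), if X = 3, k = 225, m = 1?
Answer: -450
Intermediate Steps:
C(b) = √(1 + b) (C(b) = √(b + 1) = √(1 + b))
C(X)*(-k) = √(1 + 3)*(-1*225) = √4*(-225) = 2*(-225) = -450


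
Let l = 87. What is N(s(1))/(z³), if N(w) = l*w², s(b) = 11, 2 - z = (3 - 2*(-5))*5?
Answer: -3509/83349 ≈ -0.042100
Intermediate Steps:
z = -63 (z = 2 - (3 - 2*(-5))*5 = 2 - (3 + 10)*5 = 2 - 13*5 = 2 - 1*65 = 2 - 65 = -63)
N(w) = 87*w²
N(s(1))/(z³) = (87*11²)/((-63)³) = (87*121)/(-250047) = 10527*(-1/250047) = -3509/83349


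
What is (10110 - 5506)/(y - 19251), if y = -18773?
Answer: -1151/9506 ≈ -0.12108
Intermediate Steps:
(10110 - 5506)/(y - 19251) = (10110 - 5506)/(-18773 - 19251) = 4604/(-38024) = 4604*(-1/38024) = -1151/9506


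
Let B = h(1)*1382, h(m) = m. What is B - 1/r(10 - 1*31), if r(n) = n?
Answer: 29023/21 ≈ 1382.0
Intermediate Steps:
B = 1382 (B = 1*1382 = 1382)
B - 1/r(10 - 1*31) = 1382 - 1/(10 - 1*31) = 1382 - 1/(10 - 31) = 1382 - 1/(-21) = 1382 - 1*(-1/21) = 1382 + 1/21 = 29023/21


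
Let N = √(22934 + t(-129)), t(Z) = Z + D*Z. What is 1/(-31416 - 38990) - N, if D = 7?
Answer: -1/70406 - √21902 ≈ -147.99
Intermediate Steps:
t(Z) = 8*Z (t(Z) = Z + 7*Z = 8*Z)
N = √21902 (N = √(22934 + 8*(-129)) = √(22934 - 1032) = √21902 ≈ 147.99)
1/(-31416 - 38990) - N = 1/(-31416 - 38990) - √21902 = 1/(-70406) - √21902 = -1/70406 - √21902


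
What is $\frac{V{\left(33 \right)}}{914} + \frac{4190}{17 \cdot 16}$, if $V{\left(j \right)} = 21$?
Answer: $\frac{958843}{62152} \approx 15.427$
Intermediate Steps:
$\frac{V{\left(33 \right)}}{914} + \frac{4190}{17 \cdot 16} = \frac{21}{914} + \frac{4190}{17 \cdot 16} = 21 \cdot \frac{1}{914} + \frac{4190}{272} = \frac{21}{914} + 4190 \cdot \frac{1}{272} = \frac{21}{914} + \frac{2095}{136} = \frac{958843}{62152}$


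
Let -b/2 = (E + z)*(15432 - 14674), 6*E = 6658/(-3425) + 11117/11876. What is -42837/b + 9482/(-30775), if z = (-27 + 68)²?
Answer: -1393729042616037076/4784577578376380825 ≈ -0.29130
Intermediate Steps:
E = -40994683/244051800 (E = (6658/(-3425) + 11117/11876)/6 = (6658*(-1/3425) + 11117*(1/11876))/6 = (-6658/3425 + 11117/11876)/6 = (⅙)*(-40994683/40675300) = -40994683/244051800 ≈ -0.16798)
z = 1681 (z = 41² = 1681)
b = -155469620743343/61012950 (b = -2*(-40994683/244051800 + 1681)*(15432 - 14674) = -410210081117*758/122025900 = -2*155469620743343/122025900 = -155469620743343/61012950 ≈ -2.5481e+6)
-42837/b + 9482/(-30775) = -42837/(-155469620743343/61012950) + 9482/(-30775) = -42837*(-61012950/155469620743343) + 9482*(-1/30775) = 2613611739150/155469620743343 - 9482/30775 = -1393729042616037076/4784577578376380825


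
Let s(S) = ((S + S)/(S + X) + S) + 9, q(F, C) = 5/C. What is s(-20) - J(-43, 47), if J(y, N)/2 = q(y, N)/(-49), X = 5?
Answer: -57545/6909 ≈ -8.3290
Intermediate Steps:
J(y, N) = -10/(49*N) (J(y, N) = 2*((5/N)/(-49)) = 2*((5/N)*(-1/49)) = 2*(-5/(49*N)) = -10/(49*N))
s(S) = 9 + S + 2*S/(5 + S) (s(S) = ((S + S)/(S + 5) + S) + 9 = ((2*S)/(5 + S) + S) + 9 = (2*S/(5 + S) + S) + 9 = (S + 2*S/(5 + S)) + 9 = 9 + S + 2*S/(5 + S))
s(-20) - J(-43, 47) = (45 + (-20)² + 16*(-20))/(5 - 20) - (-10)/(49*47) = (45 + 400 - 320)/(-15) - (-10)/(49*47) = -1/15*125 - 1*(-10/2303) = -25/3 + 10/2303 = -57545/6909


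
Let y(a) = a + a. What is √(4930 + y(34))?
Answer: 7*√102 ≈ 70.697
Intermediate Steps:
y(a) = 2*a
√(4930 + y(34)) = √(4930 + 2*34) = √(4930 + 68) = √4998 = 7*√102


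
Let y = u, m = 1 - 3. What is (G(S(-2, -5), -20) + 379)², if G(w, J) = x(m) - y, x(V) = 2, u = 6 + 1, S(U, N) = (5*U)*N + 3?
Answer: 139876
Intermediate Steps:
m = -2
S(U, N) = 3 + 5*N*U (S(U, N) = 5*N*U + 3 = 3 + 5*N*U)
u = 7
y = 7
G(w, J) = -5 (G(w, J) = 2 - 1*7 = 2 - 7 = -5)
(G(S(-2, -5), -20) + 379)² = (-5 + 379)² = 374² = 139876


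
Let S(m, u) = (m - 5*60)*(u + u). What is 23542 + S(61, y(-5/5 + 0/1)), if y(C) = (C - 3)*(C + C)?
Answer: 19718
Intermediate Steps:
y(C) = 2*C*(-3 + C) (y(C) = (-3 + C)*(2*C) = 2*C*(-3 + C))
S(m, u) = 2*u*(-300 + m) (S(m, u) = (m - 300)*(2*u) = (-300 + m)*(2*u) = 2*u*(-300 + m))
23542 + S(61, y(-5/5 + 0/1)) = 23542 + 2*(2*(-5/5 + 0/1)*(-3 + (-5/5 + 0/1)))*(-300 + 61) = 23542 + 2*(2*(-5*1/5 + 0*1)*(-3 + (-5*1/5 + 0*1)))*(-239) = 23542 + 2*(2*(-1 + 0)*(-3 + (-1 + 0)))*(-239) = 23542 + 2*(2*(-1)*(-3 - 1))*(-239) = 23542 + 2*(2*(-1)*(-4))*(-239) = 23542 + 2*8*(-239) = 23542 - 3824 = 19718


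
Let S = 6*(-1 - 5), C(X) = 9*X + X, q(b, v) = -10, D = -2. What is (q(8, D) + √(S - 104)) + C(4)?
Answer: 30 + 2*I*√35 ≈ 30.0 + 11.832*I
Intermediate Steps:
C(X) = 10*X
S = -36 (S = 6*(-6) = -36)
(q(8, D) + √(S - 104)) + C(4) = (-10 + √(-36 - 104)) + 10*4 = (-10 + √(-140)) + 40 = (-10 + 2*I*√35) + 40 = 30 + 2*I*√35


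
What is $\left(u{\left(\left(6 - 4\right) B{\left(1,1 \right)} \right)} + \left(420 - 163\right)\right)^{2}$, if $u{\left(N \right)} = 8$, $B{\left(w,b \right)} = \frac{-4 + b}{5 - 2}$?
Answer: $70225$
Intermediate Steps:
$B{\left(w,b \right)} = - \frac{4}{3} + \frac{b}{3}$ ($B{\left(w,b \right)} = \frac{-4 + b}{3} = \left(-4 + b\right) \frac{1}{3} = - \frac{4}{3} + \frac{b}{3}$)
$\left(u{\left(\left(6 - 4\right) B{\left(1,1 \right)} \right)} + \left(420 - 163\right)\right)^{2} = \left(8 + \left(420 - 163\right)\right)^{2} = \left(8 + 257\right)^{2} = 265^{2} = 70225$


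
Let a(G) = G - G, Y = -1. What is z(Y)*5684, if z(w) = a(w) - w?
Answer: 5684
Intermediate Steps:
a(G) = 0
z(w) = -w (z(w) = 0 - w = -w)
z(Y)*5684 = -1*(-1)*5684 = 1*5684 = 5684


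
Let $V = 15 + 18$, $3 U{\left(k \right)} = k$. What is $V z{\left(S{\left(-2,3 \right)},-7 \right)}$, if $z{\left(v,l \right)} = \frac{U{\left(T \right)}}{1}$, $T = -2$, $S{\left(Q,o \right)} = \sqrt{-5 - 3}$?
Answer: $-22$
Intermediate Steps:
$S{\left(Q,o \right)} = 2 i \sqrt{2}$ ($S{\left(Q,o \right)} = \sqrt{-8} = 2 i \sqrt{2}$)
$U{\left(k \right)} = \frac{k}{3}$
$z{\left(v,l \right)} = - \frac{2}{3}$ ($z{\left(v,l \right)} = \frac{\frac{1}{3} \left(-2\right)}{1} = \left(- \frac{2}{3}\right) 1 = - \frac{2}{3}$)
$V = 33$
$V z{\left(S{\left(-2,3 \right)},-7 \right)} = 33 \left(- \frac{2}{3}\right) = -22$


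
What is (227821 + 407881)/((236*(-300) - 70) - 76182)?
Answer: -317851/73526 ≈ -4.3230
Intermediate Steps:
(227821 + 407881)/((236*(-300) - 70) - 76182) = 635702/((-70800 - 70) - 76182) = 635702/(-70870 - 76182) = 635702/(-147052) = 635702*(-1/147052) = -317851/73526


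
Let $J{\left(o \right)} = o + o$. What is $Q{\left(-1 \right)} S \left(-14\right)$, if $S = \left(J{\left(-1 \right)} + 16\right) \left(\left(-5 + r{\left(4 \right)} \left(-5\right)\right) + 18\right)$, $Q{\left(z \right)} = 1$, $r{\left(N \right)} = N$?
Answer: $1372$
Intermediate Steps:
$J{\left(o \right)} = 2 o$
$S = -98$ ($S = \left(2 \left(-1\right) + 16\right) \left(\left(-5 + 4 \left(-5\right)\right) + 18\right) = \left(-2 + 16\right) \left(\left(-5 - 20\right) + 18\right) = 14 \left(-25 + 18\right) = 14 \left(-7\right) = -98$)
$Q{\left(-1 \right)} S \left(-14\right) = 1 \left(-98\right) \left(-14\right) = \left(-98\right) \left(-14\right) = 1372$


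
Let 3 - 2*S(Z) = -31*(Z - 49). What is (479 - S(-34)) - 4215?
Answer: -2451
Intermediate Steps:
S(Z) = -758 + 31*Z/2 (S(Z) = 3/2 - (-31)*(Z - 49)/2 = 3/2 - (-31)*(-49 + Z)/2 = 3/2 - (1519 - 31*Z)/2 = 3/2 + (-1519/2 + 31*Z/2) = -758 + 31*Z/2)
(479 - S(-34)) - 4215 = (479 - (-758 + (31/2)*(-34))) - 4215 = (479 - (-758 - 527)) - 4215 = (479 - 1*(-1285)) - 4215 = (479 + 1285) - 4215 = 1764 - 4215 = -2451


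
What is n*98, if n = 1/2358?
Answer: 49/1179 ≈ 0.041561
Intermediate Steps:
n = 1/2358 ≈ 0.00042409
n*98 = (1/2358)*98 = 49/1179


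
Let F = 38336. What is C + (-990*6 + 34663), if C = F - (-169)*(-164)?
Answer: 39343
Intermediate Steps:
C = 10620 (C = 38336 - (-169)*(-164) = 38336 - 1*27716 = 38336 - 27716 = 10620)
C + (-990*6 + 34663) = 10620 + (-990*6 + 34663) = 10620 + (-5940 + 34663) = 10620 + 28723 = 39343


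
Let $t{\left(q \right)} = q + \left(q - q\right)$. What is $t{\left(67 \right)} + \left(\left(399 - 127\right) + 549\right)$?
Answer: $888$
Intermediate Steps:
$t{\left(q \right)} = q$ ($t{\left(q \right)} = q + 0 = q$)
$t{\left(67 \right)} + \left(\left(399 - 127\right) + 549\right) = 67 + \left(\left(399 - 127\right) + 549\right) = 67 + \left(272 + 549\right) = 67 + 821 = 888$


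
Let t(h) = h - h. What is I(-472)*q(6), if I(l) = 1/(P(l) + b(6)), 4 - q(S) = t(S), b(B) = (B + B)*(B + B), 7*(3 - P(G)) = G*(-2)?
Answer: 28/85 ≈ 0.32941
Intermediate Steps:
P(G) = 3 + 2*G/7 (P(G) = 3 - G*(-2)/7 = 3 - (-2)*G/7 = 3 + 2*G/7)
t(h) = 0
b(B) = 4*B**2 (b(B) = (2*B)*(2*B) = 4*B**2)
q(S) = 4 (q(S) = 4 - 1*0 = 4 + 0 = 4)
I(l) = 1/(147 + 2*l/7) (I(l) = 1/((3 + 2*l/7) + 4*6**2) = 1/((3 + 2*l/7) + 4*36) = 1/((3 + 2*l/7) + 144) = 1/(147 + 2*l/7))
I(-472)*q(6) = (7/(1029 + 2*(-472)))*4 = (7/(1029 - 944))*4 = (7/85)*4 = 28/85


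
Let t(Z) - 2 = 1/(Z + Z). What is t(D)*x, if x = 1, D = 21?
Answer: 85/42 ≈ 2.0238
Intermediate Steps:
t(Z) = 2 + 1/(2*Z) (t(Z) = 2 + 1/(Z + Z) = 2 + 1/(2*Z))
t(D)*x = (2 + (½)/21)*1 = (2 + (½)*(1/21))*1 = (2 + 1/42)*1 = (85/42)*1 = 85/42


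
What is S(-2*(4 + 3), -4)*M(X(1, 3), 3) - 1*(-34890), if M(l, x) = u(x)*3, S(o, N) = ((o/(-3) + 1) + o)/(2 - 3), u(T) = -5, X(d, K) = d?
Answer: 34765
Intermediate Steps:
S(o, N) = -1 - 2*o/3 (S(o, N) = ((o*(-⅓) + 1) + o)/(-1) = ((-o/3 + 1) + o)*(-1) = ((1 - o/3) + o)*(-1) = (1 + 2*o/3)*(-1) = -1 - 2*o/3)
M(l, x) = -15 (M(l, x) = -5*3 = -15)
S(-2*(4 + 3), -4)*M(X(1, 3), 3) - 1*(-34890) = (-1 - (-4)*(4 + 3)/3)*(-15) - 1*(-34890) = (-1 - (-4)*7/3)*(-15) + 34890 = (-1 - ⅔*(-14))*(-15) + 34890 = (-1 + 28/3)*(-15) + 34890 = (25/3)*(-15) + 34890 = -125 + 34890 = 34765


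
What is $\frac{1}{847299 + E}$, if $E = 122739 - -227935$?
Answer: $\frac{1}{1197973} \approx 8.3474 \cdot 10^{-7}$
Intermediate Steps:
$E = 350674$ ($E = 122739 + 227935 = 350674$)
$\frac{1}{847299 + E} = \frac{1}{847299 + 350674} = \frac{1}{1197973}$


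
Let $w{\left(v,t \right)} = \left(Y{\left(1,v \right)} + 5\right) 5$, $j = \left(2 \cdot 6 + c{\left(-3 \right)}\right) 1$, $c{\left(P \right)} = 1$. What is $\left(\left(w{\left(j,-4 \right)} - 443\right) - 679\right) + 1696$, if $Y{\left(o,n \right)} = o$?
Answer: $604$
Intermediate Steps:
$j = 13$ ($j = \left(2 \cdot 6 + 1\right) 1 = \left(12 + 1\right) 1 = 13 \cdot 1 = 13$)
$w{\left(v,t \right)} = 30$ ($w{\left(v,t \right)} = \left(1 + 5\right) 5 = 6 \cdot 5 = 30$)
$\left(\left(w{\left(j,-4 \right)} - 443\right) - 679\right) + 1696 = \left(\left(30 - 443\right) - 679\right) + 1696 = \left(-413 - 679\right) + 1696 = -1092 + 1696 = 604$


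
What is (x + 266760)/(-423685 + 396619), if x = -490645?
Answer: 223885/27066 ≈ 8.2718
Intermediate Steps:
(x + 266760)/(-423685 + 396619) = (-490645 + 266760)/(-423685 + 396619) = -223885/(-27066) = -223885*(-1/27066) = 223885/27066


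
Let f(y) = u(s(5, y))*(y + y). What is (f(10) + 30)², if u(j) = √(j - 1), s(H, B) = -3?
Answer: -700 + 2400*I ≈ -700.0 + 2400.0*I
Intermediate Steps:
u(j) = √(-1 + j)
f(y) = 4*I*y (f(y) = √(-1 - 3)*(y + y) = √(-4)*(2*y) = (2*I)*(2*y) = 4*I*y)
(f(10) + 30)² = (4*I*10 + 30)² = (40*I + 30)² = (30 + 40*I)²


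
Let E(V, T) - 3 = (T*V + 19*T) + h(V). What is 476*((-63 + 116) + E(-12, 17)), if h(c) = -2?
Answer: 82348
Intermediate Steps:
E(V, T) = 1 + 19*T + T*V (E(V, T) = 3 + ((T*V + 19*T) - 2) = 3 + ((19*T + T*V) - 2) = 3 + (-2 + 19*T + T*V) = 1 + 19*T + T*V)
476*((-63 + 116) + E(-12, 17)) = 476*((-63 + 116) + (1 + 19*17 + 17*(-12))) = 476*(53 + (1 + 323 - 204)) = 476*(53 + 120) = 476*173 = 82348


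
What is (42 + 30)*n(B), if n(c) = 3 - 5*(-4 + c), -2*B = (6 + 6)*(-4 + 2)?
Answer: -2664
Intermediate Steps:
B = 12 (B = -(6 + 6)*(-4 + 2)/2 = -6*(-2) = -½*(-24) = 12)
n(c) = 23 - 5*c (n(c) = 3 - (-20 + 5*c) = 3 + (20 - 5*c) = 23 - 5*c)
(42 + 30)*n(B) = (42 + 30)*(23 - 5*12) = 72*(23 - 60) = 72*(-37) = -2664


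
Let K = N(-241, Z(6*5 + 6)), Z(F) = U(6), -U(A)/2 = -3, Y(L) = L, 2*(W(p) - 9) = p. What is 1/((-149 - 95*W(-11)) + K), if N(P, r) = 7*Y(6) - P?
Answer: -2/397 ≈ -0.0050378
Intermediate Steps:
W(p) = 9 + p/2
U(A) = 6 (U(A) = -2*(-3) = 6)
Z(F) = 6
N(P, r) = 42 - P (N(P, r) = 7*6 - P = 42 - P)
K = 283 (K = 42 - 1*(-241) = 42 + 241 = 283)
1/((-149 - 95*W(-11)) + K) = 1/((-149 - 95*(9 + (½)*(-11))) + 283) = 1/((-149 - 95*(9 - 11/2)) + 283) = 1/((-149 - 95*7/2) + 283) = 1/((-149 - 665/2) + 283) = 1/(-963/2 + 283) = 1/(-397/2) = -2/397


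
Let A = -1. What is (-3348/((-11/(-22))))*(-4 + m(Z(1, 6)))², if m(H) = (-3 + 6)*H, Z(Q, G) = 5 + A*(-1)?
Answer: -1312416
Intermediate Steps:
Z(Q, G) = 6 (Z(Q, G) = 5 - 1*(-1) = 5 + 1 = 6)
m(H) = 3*H
(-3348/((-11/(-22))))*(-4 + m(Z(1, 6)))² = (-3348/((-11/(-22))))*(-4 + 3*6)² = (-3348/((-11*(-1/22))))*(-4 + 18)² = -3348/½*14² = -3348*2*196 = -62*108*196 = -6696*196 = -1312416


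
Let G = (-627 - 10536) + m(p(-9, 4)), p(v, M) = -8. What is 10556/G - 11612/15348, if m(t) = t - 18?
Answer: -72985039/42932193 ≈ -1.7000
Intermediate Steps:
m(t) = -18 + t
G = -11189 (G = (-627 - 10536) + (-18 - 8) = -11163 - 26 = -11189)
10556/G - 11612/15348 = 10556/(-11189) - 11612/15348 = 10556*(-1/11189) - 11612*1/15348 = -10556/11189 - 2903/3837 = -72985039/42932193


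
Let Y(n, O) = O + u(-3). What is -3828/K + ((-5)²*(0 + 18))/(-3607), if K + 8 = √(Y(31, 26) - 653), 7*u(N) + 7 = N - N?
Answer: 27537342/624011 + 1914*I*√157/173 ≈ 44.13 + 138.63*I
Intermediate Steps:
u(N) = -1 (u(N) = -1 + (N - N)/7 = -1 + (⅐)*0 = -1 + 0 = -1)
Y(n, O) = -1 + O (Y(n, O) = O - 1 = -1 + O)
K = -8 + 2*I*√157 (K = -8 + √((-1 + 26) - 653) = -8 + √(25 - 653) = -8 + √(-628) = -8 + 2*I*√157 ≈ -8.0 + 25.06*I)
-3828/K + ((-5)²*(0 + 18))/(-3607) = -3828/(-8 + 2*I*√157) + ((-5)²*(0 + 18))/(-3607) = -3828/(-8 + 2*I*√157) + (25*18)*(-1/3607) = -3828/(-8 + 2*I*√157) + 450*(-1/3607) = -3828/(-8 + 2*I*√157) - 450/3607 = -450/3607 - 3828/(-8 + 2*I*√157)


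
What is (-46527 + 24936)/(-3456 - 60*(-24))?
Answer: 2399/224 ≈ 10.710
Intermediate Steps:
(-46527 + 24936)/(-3456 - 60*(-24)) = -21591/(-3456 + 1440) = -21591/(-2016) = -21591*(-1/2016) = 2399/224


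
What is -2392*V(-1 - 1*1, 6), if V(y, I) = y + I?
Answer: -9568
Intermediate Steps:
V(y, I) = I + y
-2392*V(-1 - 1*1, 6) = -2392*(6 + (-1 - 1*1)) = -2392*(6 + (-1 - 1)) = -2392*(6 - 2) = -2392*4 = -9568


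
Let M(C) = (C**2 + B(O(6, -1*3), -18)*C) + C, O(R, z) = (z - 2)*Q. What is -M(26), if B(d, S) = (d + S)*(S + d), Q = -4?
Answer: -806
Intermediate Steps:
O(R, z) = 8 - 4*z (O(R, z) = (z - 2)*(-4) = (-2 + z)*(-4) = 8 - 4*z)
B(d, S) = (S + d)**2 (B(d, S) = (S + d)*(S + d) = (S + d)**2)
M(C) = C**2 + 5*C (M(C) = (C**2 + (-18 + (8 - (-4)*3))**2*C) + C = (C**2 + (-18 + (8 - 4*(-3)))**2*C) + C = (C**2 + (-18 + (8 + 12))**2*C) + C = (C**2 + (-18 + 20)**2*C) + C = (C**2 + 2**2*C) + C = (C**2 + 4*C) + C = C**2 + 5*C)
-M(26) = -26*(5 + 26) = -26*31 = -1*806 = -806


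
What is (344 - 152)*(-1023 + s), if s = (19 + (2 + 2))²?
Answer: -94848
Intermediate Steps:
s = 529 (s = (19 + 4)² = 23² = 529)
(344 - 152)*(-1023 + s) = (344 - 152)*(-1023 + 529) = 192*(-494) = -94848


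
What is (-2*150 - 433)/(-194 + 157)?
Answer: 733/37 ≈ 19.811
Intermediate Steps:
(-2*150 - 433)/(-194 + 157) = (-300 - 433)/(-37) = -733*(-1/37) = 733/37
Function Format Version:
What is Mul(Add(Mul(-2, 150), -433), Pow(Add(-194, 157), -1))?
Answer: Rational(733, 37) ≈ 19.811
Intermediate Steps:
Mul(Add(Mul(-2, 150), -433), Pow(Add(-194, 157), -1)) = Mul(Add(-300, -433), Pow(-37, -1)) = Mul(-733, Rational(-1, 37)) = Rational(733, 37)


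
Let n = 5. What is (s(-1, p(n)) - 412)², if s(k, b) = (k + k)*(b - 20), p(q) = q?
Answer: 145924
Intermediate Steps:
s(k, b) = 2*k*(-20 + b) (s(k, b) = (2*k)*(-20 + b) = 2*k*(-20 + b))
(s(-1, p(n)) - 412)² = (2*(-1)*(-20 + 5) - 412)² = (2*(-1)*(-15) - 412)² = (30 - 412)² = (-382)² = 145924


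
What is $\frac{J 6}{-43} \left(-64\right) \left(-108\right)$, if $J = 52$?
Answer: $- \frac{2156544}{43} \approx -50152.0$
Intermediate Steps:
$\frac{J 6}{-43} \left(-64\right) \left(-108\right) = \frac{52 \cdot 6}{-43} \left(-64\right) \left(-108\right) = 312 \left(- \frac{1}{43}\right) \left(-64\right) \left(-108\right) = \left(- \frac{312}{43}\right) \left(-64\right) \left(-108\right) = \frac{19968}{43} \left(-108\right) = - \frac{2156544}{43}$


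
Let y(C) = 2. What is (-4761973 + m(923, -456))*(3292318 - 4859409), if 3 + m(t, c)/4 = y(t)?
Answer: 7462451298907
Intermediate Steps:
m(t, c) = -4 (m(t, c) = -12 + 4*2 = -12 + 8 = -4)
(-4761973 + m(923, -456))*(3292318 - 4859409) = (-4761973 - 4)*(3292318 - 4859409) = -4761977*(-1567091) = 7462451298907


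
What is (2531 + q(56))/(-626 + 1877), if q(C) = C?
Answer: 2587/1251 ≈ 2.0679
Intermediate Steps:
(2531 + q(56))/(-626 + 1877) = (2531 + 56)/(-626 + 1877) = 2587/1251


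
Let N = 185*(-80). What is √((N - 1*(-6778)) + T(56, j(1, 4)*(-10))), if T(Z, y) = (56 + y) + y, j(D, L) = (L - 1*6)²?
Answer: 3*I*√894 ≈ 89.699*I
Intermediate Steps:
j(D, L) = (-6 + L)² (j(D, L) = (L - 6)² = (-6 + L)²)
N = -14800
T(Z, y) = 56 + 2*y
√((N - 1*(-6778)) + T(56, j(1, 4)*(-10))) = √((-14800 - 1*(-6778)) + (56 + 2*((-6 + 4)²*(-10)))) = √((-14800 + 6778) + (56 + 2*((-2)²*(-10)))) = √(-8022 + (56 + 2*(4*(-10)))) = √(-8022 + (56 + 2*(-40))) = √(-8022 + (56 - 80)) = √(-8022 - 24) = √(-8046) = 3*I*√894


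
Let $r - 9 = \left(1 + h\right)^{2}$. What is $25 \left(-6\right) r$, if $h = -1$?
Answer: $-1350$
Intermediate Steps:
$r = 9$ ($r = 9 + \left(1 - 1\right)^{2} = 9 + 0^{2} = 9 + 0 = 9$)
$25 \left(-6\right) r = 25 \left(-6\right) 9 = \left(-150\right) 9 = -1350$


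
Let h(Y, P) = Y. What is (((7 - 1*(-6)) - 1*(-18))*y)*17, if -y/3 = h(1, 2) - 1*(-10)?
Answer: -17391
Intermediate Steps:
y = -33 (y = -3*(1 - 1*(-10)) = -3*(1 + 10) = -3*11 = -33)
(((7 - 1*(-6)) - 1*(-18))*y)*17 = (((7 - 1*(-6)) - 1*(-18))*(-33))*17 = (((7 + 6) + 18)*(-33))*17 = ((13 + 18)*(-33))*17 = (31*(-33))*17 = -1023*17 = -17391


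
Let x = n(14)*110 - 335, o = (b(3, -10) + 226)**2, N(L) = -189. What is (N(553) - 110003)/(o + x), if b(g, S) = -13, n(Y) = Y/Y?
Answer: -13774/5643 ≈ -2.4409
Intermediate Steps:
n(Y) = 1
o = 45369 (o = (-13 + 226)**2 = 213**2 = 45369)
x = -225 (x = 1*110 - 335 = 110 - 335 = -225)
(N(553) - 110003)/(o + x) = (-189 - 110003)/(45369 - 225) = -110192/45144 = -110192*1/45144 = -13774/5643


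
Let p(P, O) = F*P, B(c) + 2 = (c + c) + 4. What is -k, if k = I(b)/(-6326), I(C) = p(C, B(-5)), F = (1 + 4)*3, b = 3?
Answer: 45/6326 ≈ 0.0071135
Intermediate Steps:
F = 15 (F = 5*3 = 15)
B(c) = 2 + 2*c (B(c) = -2 + ((c + c) + 4) = -2 + (2*c + 4) = -2 + (4 + 2*c) = 2 + 2*c)
p(P, O) = 15*P
I(C) = 15*C
k = -45/6326 (k = (15*3)/(-6326) = 45*(-1/6326) = -45/6326 ≈ -0.0071135)
-k = -1*(-45/6326) = 45/6326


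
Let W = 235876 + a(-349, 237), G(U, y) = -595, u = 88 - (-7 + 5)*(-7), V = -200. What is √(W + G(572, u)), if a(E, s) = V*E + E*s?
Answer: 4*√13898 ≈ 471.56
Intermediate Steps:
u = 74 (u = 88 - (-2)*(-7) = 88 - 1*14 = 88 - 14 = 74)
a(E, s) = -200*E + E*s
W = 222963 (W = 235876 - 349*(-200 + 237) = 235876 - 349*37 = 235876 - 12913 = 222963)
√(W + G(572, u)) = √(222963 - 595) = √222368 = 4*√13898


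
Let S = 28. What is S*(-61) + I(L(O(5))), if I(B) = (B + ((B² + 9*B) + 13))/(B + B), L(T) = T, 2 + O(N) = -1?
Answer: -5120/3 ≈ -1706.7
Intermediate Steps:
O(N) = -3 (O(N) = -2 - 1 = -3)
I(B) = (13 + B² + 10*B)/(2*B) (I(B) = (B + (13 + B² + 9*B))/((2*B)) = (13 + B² + 10*B)*(1/(2*B)) = (13 + B² + 10*B)/(2*B))
S*(-61) + I(L(O(5))) = 28*(-61) + (½)*(13 - 3*(10 - 3))/(-3) = -1708 + (½)*(-⅓)*(13 - 3*7) = -1708 + (½)*(-⅓)*(13 - 21) = -1708 + (½)*(-⅓)*(-8) = -1708 + 4/3 = -5120/3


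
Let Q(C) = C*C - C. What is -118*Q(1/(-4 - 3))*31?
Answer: -29264/49 ≈ -597.22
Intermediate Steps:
Q(C) = C² - C
-118*Q(1/(-4 - 3))*31 = -118*(-1 + 1/(-4 - 3))/(-4 - 3)*31 = -118*(-1 + 1/(-7))/(-7)*31 = -118*(-(-1 - ⅐)/7)*31 = -118*(-⅐*(-8/7))*31 = -944*31/49 = -118*248/49 = -29264/49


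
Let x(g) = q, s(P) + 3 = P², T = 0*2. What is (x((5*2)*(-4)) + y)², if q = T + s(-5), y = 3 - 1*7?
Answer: 324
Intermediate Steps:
T = 0
s(P) = -3 + P²
y = -4 (y = 3 - 7 = -4)
q = 22 (q = 0 + (-3 + (-5)²) = 0 + (-3 + 25) = 0 + 22 = 22)
x(g) = 22
(x((5*2)*(-4)) + y)² = (22 - 4)² = 18² = 324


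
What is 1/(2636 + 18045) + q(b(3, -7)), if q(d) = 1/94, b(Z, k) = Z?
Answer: 20775/1944014 ≈ 0.010687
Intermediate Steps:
q(d) = 1/94
1/(2636 + 18045) + q(b(3, -7)) = 1/(2636 + 18045) + 1/94 = 1/20681 + 1/94 = 20775/1944014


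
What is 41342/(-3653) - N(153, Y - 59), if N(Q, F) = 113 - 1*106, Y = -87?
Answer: -66913/3653 ≈ -18.317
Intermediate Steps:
N(Q, F) = 7 (N(Q, F) = 113 - 106 = 7)
41342/(-3653) - N(153, Y - 59) = 41342/(-3653) - 1*7 = 41342*(-1/3653) - 7 = -41342/3653 - 7 = -66913/3653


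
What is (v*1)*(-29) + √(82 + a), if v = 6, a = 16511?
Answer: -174 + √16593 ≈ -45.186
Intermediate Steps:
(v*1)*(-29) + √(82 + a) = (6*1)*(-29) + √(82 + 16511) = 6*(-29) + √16593 = -174 + √16593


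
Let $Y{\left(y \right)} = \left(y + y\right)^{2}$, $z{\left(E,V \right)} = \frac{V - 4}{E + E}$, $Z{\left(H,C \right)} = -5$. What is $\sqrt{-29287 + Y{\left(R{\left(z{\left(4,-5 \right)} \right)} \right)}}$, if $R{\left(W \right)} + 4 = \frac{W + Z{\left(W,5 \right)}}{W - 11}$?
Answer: $\frac{i \sqrt{275101699}}{97} \approx 170.99 i$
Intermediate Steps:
$z{\left(E,V \right)} = \frac{-4 + V}{2 E}$
$R{\left(W \right)} = -4 + \frac{-5 + W}{-11 + W}$ ($R{\left(W \right)} = -4 + \frac{W - 5}{W - 11} = -4 + \frac{-5 + W}{-11 + W}$)
$Y{\left(y \right)} = 4 y^{2}$ ($Y{\left(y \right)} = \left(2 y\right)^{2} = 4 y^{2}$)
$\sqrt{-29287 + Y{\left(R{\left(z{\left(4,-5 \right)} \right)} \right)}} = \sqrt{-29287 + 4 \left(\frac{3 \left(13 - \frac{-4 - 5}{2 \cdot 4}\right)}{-11 + \frac{-4 - 5}{2 \cdot 4}}\right)^{2}} = \sqrt{-29287 + 4 \left(\frac{3 \left(13 - \frac{1}{2} \cdot \frac{1}{4} \left(-9\right)\right)}{-11 + \frac{1}{2} \cdot \frac{1}{4} \left(-9\right)}\right)^{2}} = \sqrt{-29287 + 4 \left(\frac{3 \left(13 - - \frac{9}{8}\right)}{-11 - \frac{9}{8}}\right)^{2}} = \sqrt{-29287 + 4 \left(\frac{3 \left(13 + \frac{9}{8}\right)}{- \frac{97}{8}}\right)^{2}} = \sqrt{-29287 + 4 \left(3 \left(- \frac{8}{97}\right) \frac{113}{8}\right)^{2}} = \sqrt{-29287 + 4 \left(- \frac{339}{97}\right)^{2}} = \sqrt{-29287 + 4 \cdot \frac{114921}{9409}} = \sqrt{-29287 + \frac{459684}{9409}} = \sqrt{- \frac{275101699}{9409}} = \frac{i \sqrt{275101699}}{97}$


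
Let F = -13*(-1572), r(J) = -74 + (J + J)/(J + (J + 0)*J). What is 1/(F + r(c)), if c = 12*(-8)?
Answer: 95/1934388 ≈ 4.9111e-5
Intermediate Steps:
c = -96
r(J) = -74 + 2*J/(J + J²) (r(J) = -74 + (2*J)/(J + J*J) = -74 + (2*J)/(J + J²) = -74 + 2*J/(J + J²))
F = 20436
1/(F + r(c)) = 1/(20436 + 2*(-36 - 37*(-96))/(1 - 96)) = 1/(20436 + 2*(-36 + 3552)/(-95)) = 1/(20436 + 2*(-1/95)*3516) = 1/(20436 - 7032/95) = 1/(1934388/95) = 95/1934388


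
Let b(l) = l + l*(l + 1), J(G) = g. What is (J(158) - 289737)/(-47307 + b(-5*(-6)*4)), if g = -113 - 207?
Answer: 290057/32667 ≈ 8.8792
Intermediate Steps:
g = -320
J(G) = -320
b(l) = l + l*(1 + l)
(J(158) - 289737)/(-47307 + b(-5*(-6)*4)) = (-320 - 289737)/(-47307 + (-5*(-6)*4)*(2 - 5*(-6)*4)) = -290057/(-47307 + (30*4)*(2 + 30*4)) = -290057/(-47307 + 120*(2 + 120)) = -290057/(-47307 + 120*122) = -290057/(-47307 + 14640) = -290057/(-32667) = -290057*(-1/32667) = 290057/32667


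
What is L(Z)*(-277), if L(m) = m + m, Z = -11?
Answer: 6094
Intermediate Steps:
L(m) = 2*m
L(Z)*(-277) = (2*(-11))*(-277) = -22*(-277) = 6094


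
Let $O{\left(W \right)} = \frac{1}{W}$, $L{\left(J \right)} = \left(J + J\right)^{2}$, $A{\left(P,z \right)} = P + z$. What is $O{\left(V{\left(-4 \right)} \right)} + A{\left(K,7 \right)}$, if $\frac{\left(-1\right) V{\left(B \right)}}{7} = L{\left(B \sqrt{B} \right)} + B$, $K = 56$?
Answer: $\frac{114661}{1820} \approx 63.001$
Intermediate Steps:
$L{\left(J \right)} = 4 J^{2}$ ($L{\left(J \right)} = \left(2 J\right)^{2} = 4 J^{2}$)
$V{\left(B \right)} = - 28 B^{3} - 7 B$ ($V{\left(B \right)} = - 7 \left(4 \left(B \sqrt{B}\right)^{2} + B\right) = - 7 \left(4 \left(B^{\frac{3}{2}}\right)^{2} + B\right) = - 7 \left(4 B^{3} + B\right) = - 7 \left(B + 4 B^{3}\right) = - 28 B^{3} - 7 B$)
$O{\left(V{\left(-4 \right)} \right)} + A{\left(K,7 \right)} = \frac{1}{- 28 \left(-4\right)^{3} - -28} + \left(56 + 7\right) = \frac{1}{\left(-28\right) \left(-64\right) + 28} + 63 = \frac{1}{1792 + 28} + 63 = \frac{1}{1820} + 63 = \frac{114661}{1820}$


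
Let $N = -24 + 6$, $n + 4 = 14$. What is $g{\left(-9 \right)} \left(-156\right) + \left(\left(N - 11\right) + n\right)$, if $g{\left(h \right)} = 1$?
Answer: $-175$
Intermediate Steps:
$n = 10$ ($n = -4 + 14 = 10$)
$N = -18$
$g{\left(-9 \right)} \left(-156\right) + \left(\left(N - 11\right) + n\right) = 1 \left(-156\right) + \left(\left(-18 - 11\right) + 10\right) = -156 + \left(-29 + 10\right) = -156 - 19 = -175$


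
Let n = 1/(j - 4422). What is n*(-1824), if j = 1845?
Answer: 608/859 ≈ 0.70780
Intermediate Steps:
n = -1/2577 (n = 1/(1845 - 4422) = 1/(-2577) = -1/2577 ≈ -0.00038805)
n*(-1824) = -1/2577*(-1824) = 608/859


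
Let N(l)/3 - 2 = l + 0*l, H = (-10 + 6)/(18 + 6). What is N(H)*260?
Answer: 1430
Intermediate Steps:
H = -1/6 (H = -4/24 = -4*1/24 = -1/6 ≈ -0.16667)
N(l) = 6 + 3*l (N(l) = 6 + 3*(l + 0*l) = 6 + 3*(l + 0) = 6 + 3*l)
N(H)*260 = (6 + 3*(-1/6))*260 = (6 - 1/2)*260 = (11/2)*260 = 1430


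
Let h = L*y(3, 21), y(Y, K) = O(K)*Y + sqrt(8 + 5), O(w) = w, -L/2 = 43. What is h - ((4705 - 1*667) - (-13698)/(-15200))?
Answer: -71858751/7600 - 86*sqrt(13) ≈ -9765.2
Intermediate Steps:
L = -86 (L = -2*43 = -86)
y(Y, K) = sqrt(13) + K*Y (y(Y, K) = K*Y + sqrt(8 + 5) = K*Y + sqrt(13) = sqrt(13) + K*Y)
h = -5418 - 86*sqrt(13) (h = -86*(sqrt(13) + 21*3) = -86*(sqrt(13) + 63) = -86*(63 + sqrt(13)) = -5418 - 86*sqrt(13) ≈ -5728.1)
h - ((4705 - 1*667) - (-13698)/(-15200)) = (-5418 - 86*sqrt(13)) - ((4705 - 1*667) - (-13698)/(-15200)) = (-5418 - 86*sqrt(13)) - ((4705 - 667) - (-13698)*(-1)/15200) = (-5418 - 86*sqrt(13)) - (4038 - 1*6849/7600) = (-5418 - 86*sqrt(13)) - (4038 - 6849/7600) = (-5418 - 86*sqrt(13)) - 1*30681951/7600 = (-5418 - 86*sqrt(13)) - 30681951/7600 = -71858751/7600 - 86*sqrt(13)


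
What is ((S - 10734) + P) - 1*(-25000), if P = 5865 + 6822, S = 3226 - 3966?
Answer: 26213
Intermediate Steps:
S = -740
P = 12687
((S - 10734) + P) - 1*(-25000) = ((-740 - 10734) + 12687) - 1*(-25000) = (-11474 + 12687) + 25000 = 1213 + 25000 = 26213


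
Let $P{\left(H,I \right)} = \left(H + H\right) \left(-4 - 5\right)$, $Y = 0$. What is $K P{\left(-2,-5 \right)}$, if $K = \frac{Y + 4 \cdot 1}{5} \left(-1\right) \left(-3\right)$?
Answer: $\frac{432}{5} \approx 86.4$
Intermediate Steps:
$P{\left(H,I \right)} = - 18 H$ ($P{\left(H,I \right)} = 2 H \left(-9\right) = - 18 H$)
$K = \frac{12}{5}$ ($K = \frac{0 + 4 \cdot 1}{5} \left(-1\right) \left(-3\right) = \left(0 + 4\right) \frac{1}{5} \left(-1\right) \left(-3\right) = 4 \cdot \frac{1}{5} \left(-1\right) \left(-3\right) = \frac{4}{5} \left(-1\right) \left(-3\right) = \left(- \frac{4}{5}\right) \left(-3\right) = \frac{12}{5} \approx 2.4$)
$K P{\left(-2,-5 \right)} = \frac{12 \left(\left(-18\right) \left(-2\right)\right)}{5} = \frac{12}{5} \cdot 36 = \frac{432}{5}$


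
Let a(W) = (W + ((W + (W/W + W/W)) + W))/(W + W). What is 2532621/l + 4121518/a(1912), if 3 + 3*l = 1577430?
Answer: 218082222710747/79397159 ≈ 2.7467e+6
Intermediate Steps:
l = 525809 (l = -1 + (⅓)*1577430 = -1 + 525810 = 525809)
a(W) = (2 + 3*W)/(2*W) (a(W) = (W + ((W + (1 + 1)) + W))/((2*W)) = (W + ((W + 2) + W))*(1/(2*W)) = (W + ((2 + W) + W))*(1/(2*W)) = (W + (2 + 2*W))*(1/(2*W)) = (2 + 3*W)*(1/(2*W)) = (2 + 3*W)/(2*W))
2532621/l + 4121518/a(1912) = 2532621/525809 + 4121518/(3/2 + 1/1912) = 2532621*(1/525809) + 4121518/(3/2 + 1/1912) = 2532621/525809 + 4121518/(2869/1912) = 2532621/525809 + 4121518*(1912/2869) = 2532621/525809 + 414754864/151 = 218082222710747/79397159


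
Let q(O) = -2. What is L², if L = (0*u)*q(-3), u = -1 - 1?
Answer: 0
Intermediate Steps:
u = -2
L = 0 (L = (0*(-2))*(-2) = 0*(-2) = 0)
L² = 0² = 0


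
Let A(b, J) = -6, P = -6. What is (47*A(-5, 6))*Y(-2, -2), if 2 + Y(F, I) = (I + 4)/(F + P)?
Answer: 1269/2 ≈ 634.50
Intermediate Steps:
Y(F, I) = -2 + (4 + I)/(-6 + F) (Y(F, I) = -2 + (I + 4)/(F - 6) = -2 + (4 + I)/(-6 + F))
(47*A(-5, 6))*Y(-2, -2) = (47*(-6))*((16 - 2 - 2*(-2))/(-6 - 2)) = -282*(16 - 2 + 4)/(-8) = -(-141)*18/4 = -282*(-9/4) = 1269/2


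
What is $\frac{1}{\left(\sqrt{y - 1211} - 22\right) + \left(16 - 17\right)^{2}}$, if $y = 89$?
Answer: $- \frac{7}{521} - \frac{i \sqrt{1122}}{1563} \approx -0.013436 - 0.021431 i$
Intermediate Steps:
$\frac{1}{\left(\sqrt{y - 1211} - 22\right) + \left(16 - 17\right)^{2}} = \frac{1}{\left(\sqrt{89 - 1211} - 22\right) + \left(16 - 17\right)^{2}} = \frac{1}{\left(\sqrt{-1122} - 22\right) + \left(-1\right)^{2}} = \frac{1}{\left(i \sqrt{1122} - 22\right) + 1} = \frac{1}{\left(-22 + i \sqrt{1122}\right) + 1} = \frac{1}{-21 + i \sqrt{1122}}$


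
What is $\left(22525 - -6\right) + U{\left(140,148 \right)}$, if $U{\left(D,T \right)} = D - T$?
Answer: $22523$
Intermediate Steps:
$\left(22525 - -6\right) + U{\left(140,148 \right)} = \left(22525 - -6\right) + \left(140 - 148\right) = \left(22525 + 6\right) + \left(140 - 148\right) = 22531 - 8 = 22523$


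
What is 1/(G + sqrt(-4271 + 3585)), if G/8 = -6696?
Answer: -26784/1434765655 - 7*I*sqrt(14)/2869531310 ≈ -1.8668e-5 - 9.1275e-9*I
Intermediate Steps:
G = -53568 (G = 8*(-6696) = -53568)
1/(G + sqrt(-4271 + 3585)) = 1/(-53568 + sqrt(-4271 + 3585)) = 1/(-53568 + sqrt(-686)) = 1/(-53568 + 7*I*sqrt(14))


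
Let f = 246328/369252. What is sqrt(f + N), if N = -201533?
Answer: I*sqrt(190821784411479)/30771 ≈ 448.92*I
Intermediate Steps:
f = 61582/92313 (f = 246328*(1/369252) = 61582/92313 ≈ 0.66710)
sqrt(f + N) = sqrt(61582/92313 - 201533) = sqrt(-18604054247/92313) = I*sqrt(190821784411479)/30771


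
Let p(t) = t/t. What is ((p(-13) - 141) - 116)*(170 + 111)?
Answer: -71936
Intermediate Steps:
p(t) = 1
((p(-13) - 141) - 116)*(170 + 111) = ((1 - 141) - 116)*(170 + 111) = (-140 - 116)*281 = -256*281 = -71936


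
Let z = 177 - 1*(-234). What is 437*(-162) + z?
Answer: -70383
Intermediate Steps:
z = 411 (z = 177 + 234 = 411)
437*(-162) + z = 437*(-162) + 411 = -70794 + 411 = -70383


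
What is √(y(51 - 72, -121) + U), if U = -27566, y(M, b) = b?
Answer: I*√27687 ≈ 166.39*I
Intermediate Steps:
√(y(51 - 72, -121) + U) = √(-121 - 27566) = √(-27687) = I*√27687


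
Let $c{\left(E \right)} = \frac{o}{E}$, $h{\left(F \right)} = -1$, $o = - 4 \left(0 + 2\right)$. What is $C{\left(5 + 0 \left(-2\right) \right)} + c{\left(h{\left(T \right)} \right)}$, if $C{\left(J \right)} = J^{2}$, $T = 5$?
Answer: $33$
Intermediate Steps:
$o = -8$ ($o = \left(-4\right) 2 = -8$)
$c{\left(E \right)} = - \frac{8}{E}$
$C{\left(5 + 0 \left(-2\right) \right)} + c{\left(h{\left(T \right)} \right)} = \left(5 + 0 \left(-2\right)\right)^{2} - \frac{8}{-1} = \left(5 + 0\right)^{2} - -8 = 5^{2} + 8 = 25 + 8 = 33$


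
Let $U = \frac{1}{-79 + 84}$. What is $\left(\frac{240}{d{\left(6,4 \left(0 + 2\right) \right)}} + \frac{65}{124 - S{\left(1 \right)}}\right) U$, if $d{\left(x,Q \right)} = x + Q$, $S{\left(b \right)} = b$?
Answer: $\frac{3043}{861} \approx 3.5343$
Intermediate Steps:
$U = \frac{1}{5} \approx 0.2$
$d{\left(x,Q \right)} = Q + x$
$\left(\frac{240}{d{\left(6,4 \left(0 + 2\right) \right)}} + \frac{65}{124 - S{\left(1 \right)}}\right) U = \left(\frac{240}{4 \left(0 + 2\right) + 6} + \frac{65}{124 - 1}\right) \frac{1}{5} = \left(\frac{240}{4 \cdot 2 + 6} + \frac{65}{124 - 1}\right) \frac{1}{5} = \left(\frac{240}{8 + 6} + \frac{65}{123}\right) \frac{1}{5} = \left(\frac{240}{14} + 65 \cdot \frac{1}{123}\right) \frac{1}{5} = \left(240 \cdot \frac{1}{14} + \frac{65}{123}\right) \frac{1}{5} = \left(\frac{120}{7} + \frac{65}{123}\right) \frac{1}{5} = \frac{15215}{861} \cdot \frac{1}{5} = \frac{3043}{861}$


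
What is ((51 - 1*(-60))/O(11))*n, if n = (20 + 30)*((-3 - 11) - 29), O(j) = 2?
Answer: -119325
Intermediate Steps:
n = -2150 (n = 50*(-14 - 29) = 50*(-43) = -2150)
((51 - 1*(-60))/O(11))*n = ((51 - 1*(-60))/2)*(-2150) = ((51 + 60)*(1/2))*(-2150) = (111*(1/2))*(-2150) = (111/2)*(-2150) = -119325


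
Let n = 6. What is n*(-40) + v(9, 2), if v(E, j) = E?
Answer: -231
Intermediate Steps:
n*(-40) + v(9, 2) = 6*(-40) + 9 = -240 + 9 = -231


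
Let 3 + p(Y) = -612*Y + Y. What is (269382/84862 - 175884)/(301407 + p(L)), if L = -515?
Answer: -7462799313/26140423739 ≈ -0.28549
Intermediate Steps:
p(Y) = -3 - 611*Y (p(Y) = -3 + (-612*Y + Y) = -3 - 611*Y)
(269382/84862 - 175884)/(301407 + p(L)) = (269382/84862 - 175884)/(301407 + (-3 - 611*(-515))) = (269382*(1/84862) - 175884)/(301407 + (-3 + 314665)) = (134691/42431 - 175884)/(301407 + 314662) = -7462799313/42431/616069 = -7462799313/42431*1/616069 = -7462799313/26140423739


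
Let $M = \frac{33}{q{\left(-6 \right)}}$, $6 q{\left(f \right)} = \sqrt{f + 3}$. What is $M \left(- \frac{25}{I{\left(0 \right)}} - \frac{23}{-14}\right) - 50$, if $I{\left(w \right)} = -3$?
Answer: $-50 - \frac{4609 i \sqrt{3}}{7} \approx -50.0 - 1140.4 i$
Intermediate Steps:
$q{\left(f \right)} = \frac{\sqrt{3 + f}}{6}$ ($q{\left(f \right)} = \frac{\sqrt{f + 3}}{6} = \frac{\sqrt{3 + f}}{6}$)
$M = - 66 i \sqrt{3}$ ($M = \frac{33}{\frac{1}{6} \sqrt{3 - 6}} = \frac{33}{\frac{1}{6} \sqrt{-3}} = \frac{33}{\frac{1}{6} i \sqrt{3}} = 33 \left(- 2 i \sqrt{3}\right) = - 66 i \sqrt{3} \approx - 114.32 i$)
$M \left(- \frac{25}{I{\left(0 \right)}} - \frac{23}{-14}\right) - 50 = - 66 i \sqrt{3} \left(- \frac{25}{-3} - \frac{23}{-14}\right) - 50 = - 66 i \sqrt{3} \left(\left(-25\right) \left(- \frac{1}{3}\right) - - \frac{23}{14}\right) - 50 = - 66 i \sqrt{3} \left(\frac{25}{3} + \frac{23}{14}\right) - 50 = - 66 i \sqrt{3} \cdot \frac{419}{42} - 50 = - \frac{4609 i \sqrt{3}}{7} - 50 = -50 - \frac{4609 i \sqrt{3}}{7}$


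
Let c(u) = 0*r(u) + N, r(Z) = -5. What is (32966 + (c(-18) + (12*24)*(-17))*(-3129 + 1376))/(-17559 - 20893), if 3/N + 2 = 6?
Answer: -34457357/153808 ≈ -224.03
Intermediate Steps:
N = 3/4 (N = 3/(-2 + 6) = 3/4 ≈ 0.75000)
c(u) = 3/4 (c(u) = 0*(-5) + 3/4 = 0 + 3/4 = 3/4)
(32966 + (c(-18) + (12*24)*(-17))*(-3129 + 1376))/(-17559 - 20893) = (32966 + (3/4 + (12*24)*(-17))*(-3129 + 1376))/(-17559 - 20893) = (32966 + (3/4 + 288*(-17))*(-1753))/(-38452) = (32966 + (3/4 - 4896)*(-1753))*(-1/38452) = (32966 - 19581/4*(-1753))*(-1/38452) = (32966 + 34325493/4)*(-1/38452) = (34457357/4)*(-1/38452) = -34457357/153808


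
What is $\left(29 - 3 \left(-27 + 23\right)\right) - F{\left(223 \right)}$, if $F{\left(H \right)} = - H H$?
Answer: $49770$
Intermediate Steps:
$F{\left(H \right)} = - H^{2}$
$\left(29 - 3 \left(-27 + 23\right)\right) - F{\left(223 \right)} = \left(29 - 3 \left(-27 + 23\right)\right) - - 223^{2} = \left(29 - -12\right) - \left(-1\right) 49729 = \left(29 + 12\right) - -49729 = 41 + 49729 = 49770$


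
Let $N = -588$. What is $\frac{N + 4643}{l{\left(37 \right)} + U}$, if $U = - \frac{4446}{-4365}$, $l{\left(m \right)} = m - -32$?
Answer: $\frac{1966675}{33959} \approx 57.913$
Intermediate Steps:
$l{\left(m \right)} = 32 + m$ ($l{\left(m \right)} = m + 32 = 32 + m$)
$U = \frac{494}{485}$ ($U = \left(-4446\right) \left(- \frac{1}{4365}\right) = \frac{494}{485} \approx 1.0186$)
$\frac{N + 4643}{l{\left(37 \right)} + U} = \frac{-588 + 4643}{\left(32 + 37\right) + \frac{494}{485}} = \frac{4055}{69 + \frac{494}{485}} = \frac{4055}{\frac{33959}{485}} = 4055 \cdot \frac{485}{33959} = \frac{1966675}{33959}$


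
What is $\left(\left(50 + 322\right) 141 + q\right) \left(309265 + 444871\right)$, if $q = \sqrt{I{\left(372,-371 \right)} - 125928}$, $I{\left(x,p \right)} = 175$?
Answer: $39555941472 + 754136 i \sqrt{125753} \approx 3.9556 \cdot 10^{10} + 2.6743 \cdot 10^{8} i$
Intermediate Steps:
$q = i \sqrt{125753}$ ($q = \sqrt{175 - 125928} = \sqrt{-125753} = i \sqrt{125753} \approx 354.62 i$)
$\left(\left(50 + 322\right) 141 + q\right) \left(309265 + 444871\right) = \left(\left(50 + 322\right) 141 + i \sqrt{125753}\right) \left(309265 + 444871\right) = \left(372 \cdot 141 + i \sqrt{125753}\right) 754136 = \left(52452 + i \sqrt{125753}\right) 754136 = 39555941472 + 754136 i \sqrt{125753}$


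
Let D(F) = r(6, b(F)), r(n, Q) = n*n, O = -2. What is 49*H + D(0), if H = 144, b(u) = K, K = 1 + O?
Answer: 7092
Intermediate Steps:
K = -1 (K = 1 - 2 = -1)
b(u) = -1
r(n, Q) = n**2
D(F) = 36 (D(F) = 6**2 = 36)
49*H + D(0) = 49*144 + 36 = 7056 + 36 = 7092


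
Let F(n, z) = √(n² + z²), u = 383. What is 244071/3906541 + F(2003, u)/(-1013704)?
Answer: 244071/3906541 - √4158698/1013704 ≈ 0.060466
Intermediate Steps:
244071/3906541 + F(2003, u)/(-1013704) = 244071/3906541 + √(2003² + 383²)/(-1013704) = 244071*(1/3906541) + √(4012009 + 146689)*(-1/1013704) = 244071/3906541 + √4158698*(-1/1013704) = 244071/3906541 - √4158698/1013704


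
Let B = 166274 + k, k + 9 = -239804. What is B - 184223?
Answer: -257762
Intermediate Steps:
k = -239813 (k = -9 - 239804 = -239813)
B = -73539 (B = 166274 - 239813 = -73539)
B - 184223 = -73539 - 184223 = -257762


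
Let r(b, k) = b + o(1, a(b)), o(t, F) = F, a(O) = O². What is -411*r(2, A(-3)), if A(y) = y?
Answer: -2466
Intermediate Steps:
r(b, k) = b + b²
-411*r(2, A(-3)) = -822*(1 + 2) = -822*3 = -411*6 = -2466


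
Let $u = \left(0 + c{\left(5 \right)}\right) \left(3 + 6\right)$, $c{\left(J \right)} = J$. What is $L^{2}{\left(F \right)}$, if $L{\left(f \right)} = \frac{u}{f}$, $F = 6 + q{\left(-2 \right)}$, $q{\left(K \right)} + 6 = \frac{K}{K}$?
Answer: $2025$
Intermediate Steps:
$q{\left(K \right)} = -5$ ($q{\left(K \right)} = -6 + \frac{K}{K} = -6 + 1 = -5$)
$u = 45$ ($u = \left(0 + 5\right) \left(3 + 6\right) = 5 \cdot 9 = 45$)
$F = 1$ ($F = 6 - 5 = 1$)
$L{\left(f \right)} = \frac{45}{f}$
$L^{2}{\left(F \right)} = \left(\frac{45}{1}\right)^{2} = \left(45 \cdot 1\right)^{2} = 45^{2} = 2025$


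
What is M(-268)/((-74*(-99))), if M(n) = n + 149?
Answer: -119/7326 ≈ -0.016244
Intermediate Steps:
M(n) = 149 + n
M(-268)/((-74*(-99))) = (149 - 268)/((-74*(-99))) = -119/7326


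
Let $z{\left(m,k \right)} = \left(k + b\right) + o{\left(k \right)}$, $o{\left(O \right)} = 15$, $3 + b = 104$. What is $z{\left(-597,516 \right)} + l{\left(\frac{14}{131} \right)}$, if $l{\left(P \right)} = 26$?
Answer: $658$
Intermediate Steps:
$b = 101$ ($b = -3 + 104 = 101$)
$z{\left(m,k \right)} = 116 + k$ ($z{\left(m,k \right)} = \left(k + 101\right) + 15 = \left(101 + k\right) + 15 = 116 + k$)
$z{\left(-597,516 \right)} + l{\left(\frac{14}{131} \right)} = \left(116 + 516\right) + 26 = 632 + 26 = 658$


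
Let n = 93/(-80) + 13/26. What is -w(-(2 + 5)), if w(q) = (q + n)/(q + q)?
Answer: -613/1120 ≈ -0.54732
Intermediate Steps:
n = -53/80 (n = 93*(-1/80) + 13*(1/26) = -93/80 + 1/2 = -53/80 ≈ -0.66250)
w(q) = (-53/80 + q)/(2*q) (w(q) = (q - 53/80)/(q + q) = (-53/80 + q)/((2*q)) = (-53/80 + q)*(1/(2*q)) = (-53/80 + q)/(2*q))
-w(-(2 + 5)) = -(-53 + 80*(-(2 + 5)))/(160*((-(2 + 5)))) = -(-53 + 80*(-1*7))/(160*((-1*7))) = -(-53 + 80*(-7))/(160*(-7)) = -(-1)*(-53 - 560)/(160*7) = -(-1)*(-613)/(160*7) = -1*613/1120 = -613/1120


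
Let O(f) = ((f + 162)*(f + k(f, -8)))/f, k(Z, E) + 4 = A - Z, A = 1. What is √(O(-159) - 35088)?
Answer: 3*I*√10951337/53 ≈ 187.32*I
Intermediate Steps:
k(Z, E) = -3 - Z (k(Z, E) = -4 + (1 - Z) = -3 - Z)
O(f) = (-486 - 3*f)/f (O(f) = ((f + 162)*(f + (-3 - f)))/f = ((162 + f)*(-3))/f = (-486 - 3*f)/f)
√(O(-159) - 35088) = √((-3 - 486/(-159)) - 35088) = √((-3 - 486*(-1/159)) - 35088) = √((-3 + 162/53) - 35088) = √(3/53 - 35088) = √(-1859661/53) = 3*I*√10951337/53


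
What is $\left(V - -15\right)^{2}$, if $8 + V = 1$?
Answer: $64$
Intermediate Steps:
$V = -7$ ($V = -8 + 1 = -7$)
$\left(V - -15\right)^{2} = \left(-7 - -15\right)^{2} = \left(-7 + \left(16 - 1\right)\right)^{2} = \left(-7 + 15\right)^{2} = 8^{2} = 64$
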